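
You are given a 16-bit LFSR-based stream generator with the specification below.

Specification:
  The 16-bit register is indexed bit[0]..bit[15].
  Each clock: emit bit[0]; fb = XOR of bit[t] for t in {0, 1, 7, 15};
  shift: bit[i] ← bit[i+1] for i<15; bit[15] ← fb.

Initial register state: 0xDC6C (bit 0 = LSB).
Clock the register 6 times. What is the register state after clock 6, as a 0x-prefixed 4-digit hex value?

0x8771

reg_0 = 0xDC6C
clock 1: out=0, reg = 0xEE36
clock 2: out=0, reg = 0x771B
clock 3: out=1, reg = 0x3B8D
clock 4: out=1, reg = 0x1DC6
clock 5: out=0, reg = 0x0EE3
clock 6: out=1, reg = 0x8771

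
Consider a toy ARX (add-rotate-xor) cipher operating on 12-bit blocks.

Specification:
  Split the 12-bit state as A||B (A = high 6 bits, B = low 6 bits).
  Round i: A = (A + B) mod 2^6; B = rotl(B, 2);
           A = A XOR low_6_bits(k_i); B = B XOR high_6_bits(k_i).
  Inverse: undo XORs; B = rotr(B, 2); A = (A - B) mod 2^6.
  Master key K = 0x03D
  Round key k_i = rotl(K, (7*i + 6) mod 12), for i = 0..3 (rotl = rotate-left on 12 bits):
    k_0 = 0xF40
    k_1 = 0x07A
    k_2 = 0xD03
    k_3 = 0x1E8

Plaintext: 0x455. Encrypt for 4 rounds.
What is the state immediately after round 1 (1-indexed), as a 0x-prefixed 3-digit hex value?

s_0 = plaintext = 0x455
s_1 = Round(s_0, k_0) = 0x9A8
s_2 = Round(s_1, k_1) = 0xD23
s_3 = Round(s_2, k_2) = 0x53A
s_4 = Round(s_3, k_3) = 0x9AC

0x9A8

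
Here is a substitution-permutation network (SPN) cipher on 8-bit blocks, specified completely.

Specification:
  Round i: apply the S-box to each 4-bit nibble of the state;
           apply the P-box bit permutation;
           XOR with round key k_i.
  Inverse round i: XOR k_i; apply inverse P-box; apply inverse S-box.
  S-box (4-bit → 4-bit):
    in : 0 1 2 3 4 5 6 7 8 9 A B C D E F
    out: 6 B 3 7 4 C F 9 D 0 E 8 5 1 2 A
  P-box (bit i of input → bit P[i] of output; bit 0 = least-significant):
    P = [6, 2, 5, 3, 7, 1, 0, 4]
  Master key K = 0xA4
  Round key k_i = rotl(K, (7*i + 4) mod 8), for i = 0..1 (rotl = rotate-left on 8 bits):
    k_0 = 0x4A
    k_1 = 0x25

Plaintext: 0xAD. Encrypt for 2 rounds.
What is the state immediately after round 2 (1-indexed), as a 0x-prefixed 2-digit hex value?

0xB7

s_0 = plaintext = 0xAD
s_1 = Round(s_0, k_0) = 0x19
s_2 = Round(s_1, k_1) = 0xB7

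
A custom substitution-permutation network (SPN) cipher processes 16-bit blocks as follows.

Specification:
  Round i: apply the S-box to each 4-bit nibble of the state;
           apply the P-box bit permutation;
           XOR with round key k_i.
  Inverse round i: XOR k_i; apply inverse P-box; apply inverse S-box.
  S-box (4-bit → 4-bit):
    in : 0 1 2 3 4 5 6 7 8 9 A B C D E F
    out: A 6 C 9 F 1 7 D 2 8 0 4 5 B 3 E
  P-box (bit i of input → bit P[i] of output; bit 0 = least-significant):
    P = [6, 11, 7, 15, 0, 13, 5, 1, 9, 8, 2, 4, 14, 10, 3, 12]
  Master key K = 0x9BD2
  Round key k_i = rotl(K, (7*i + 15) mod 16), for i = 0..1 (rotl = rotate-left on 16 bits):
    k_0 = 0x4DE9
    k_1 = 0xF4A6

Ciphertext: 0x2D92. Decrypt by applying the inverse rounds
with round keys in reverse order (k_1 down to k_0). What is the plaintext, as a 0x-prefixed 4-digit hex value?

s_0 = ciphertext = 0x2D92
s_1 = InvRound(s_0, k_1) = 0x3FB0
s_2 = InvRound(s_1, k_0) = 0x73E5

0x73E5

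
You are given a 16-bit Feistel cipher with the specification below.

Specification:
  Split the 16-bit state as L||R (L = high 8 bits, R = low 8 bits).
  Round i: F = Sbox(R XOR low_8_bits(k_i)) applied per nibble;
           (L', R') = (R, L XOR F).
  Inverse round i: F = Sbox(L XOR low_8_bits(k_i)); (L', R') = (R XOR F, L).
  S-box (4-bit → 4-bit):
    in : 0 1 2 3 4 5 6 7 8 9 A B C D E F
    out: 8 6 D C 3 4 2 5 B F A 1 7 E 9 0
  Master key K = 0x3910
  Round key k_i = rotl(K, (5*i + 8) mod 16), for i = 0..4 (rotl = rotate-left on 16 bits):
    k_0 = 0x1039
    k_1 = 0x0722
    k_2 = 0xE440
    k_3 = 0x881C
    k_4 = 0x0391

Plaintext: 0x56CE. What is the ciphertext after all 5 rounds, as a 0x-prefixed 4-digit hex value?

s_0 = plaintext = 0x56CE
s_1 = Round(s_0, k_0) = 0xCE53
s_2 = Round(s_1, k_1) = 0x5398
s_3 = Round(s_2, k_2) = 0x98B8
s_4 = Round(s_3, k_3) = 0xB83B
s_5 = Round(s_4, k_4) = 0x3B12

0x3B12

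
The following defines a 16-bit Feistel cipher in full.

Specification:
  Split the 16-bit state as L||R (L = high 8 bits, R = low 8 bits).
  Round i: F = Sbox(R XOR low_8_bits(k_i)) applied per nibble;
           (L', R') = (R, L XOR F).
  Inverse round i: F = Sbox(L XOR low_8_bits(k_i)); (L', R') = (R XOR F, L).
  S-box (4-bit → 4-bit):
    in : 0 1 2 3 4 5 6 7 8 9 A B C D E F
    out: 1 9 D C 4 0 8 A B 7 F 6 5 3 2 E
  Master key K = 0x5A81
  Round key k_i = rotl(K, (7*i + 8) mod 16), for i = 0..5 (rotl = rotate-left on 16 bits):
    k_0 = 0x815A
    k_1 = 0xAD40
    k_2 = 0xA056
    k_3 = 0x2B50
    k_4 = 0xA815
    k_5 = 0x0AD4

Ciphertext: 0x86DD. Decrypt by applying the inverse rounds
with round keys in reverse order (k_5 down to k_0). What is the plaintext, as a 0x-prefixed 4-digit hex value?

0xDC6C

s_0 = ciphertext = 0x86DD
s_1 = InvRound(s_0, k_5) = 0xD086
s_2 = InvRound(s_1, k_4) = 0xD6D0
s_3 = InvRound(s_2, k_3) = 0x68D6
s_4 = InvRound(s_3, k_2) = 0x1468
s_5 = InvRound(s_4, k_1) = 0x6C14
s_6 = InvRound(s_5, k_0) = 0xDC6C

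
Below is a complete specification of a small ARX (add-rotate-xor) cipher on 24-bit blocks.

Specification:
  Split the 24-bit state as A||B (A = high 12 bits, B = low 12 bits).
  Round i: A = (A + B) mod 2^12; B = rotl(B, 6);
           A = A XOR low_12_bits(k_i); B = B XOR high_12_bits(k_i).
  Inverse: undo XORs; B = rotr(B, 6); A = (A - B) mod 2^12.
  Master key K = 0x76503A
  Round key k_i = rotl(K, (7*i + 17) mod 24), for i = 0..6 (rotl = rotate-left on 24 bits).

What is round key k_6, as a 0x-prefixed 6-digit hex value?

0x81D3B2

K = 0x76503A
k_0 = rotl(K, (7*0+17) mod 24) = rotl(K, 17) = 0x74ECA0
k_1 = rotl(K, (7*1+17) mod 24) = rotl(K, 0) = 0x76503A
k_2 = rotl(K, (7*2+17) mod 24) = rotl(K, 7) = 0x281D3B
k_3 = rotl(K, (7*3+17) mod 24) = rotl(K, 14) = 0x0E9D94
k_4 = rotl(K, (7*4+17) mod 24) = rotl(K, 21) = 0x4ECA07
k_5 = rotl(K, (7*5+17) mod 24) = rotl(K, 4) = 0x6503A7
k_6 = rotl(K, (7*6+17) mod 24) = rotl(K, 11) = 0x81D3B2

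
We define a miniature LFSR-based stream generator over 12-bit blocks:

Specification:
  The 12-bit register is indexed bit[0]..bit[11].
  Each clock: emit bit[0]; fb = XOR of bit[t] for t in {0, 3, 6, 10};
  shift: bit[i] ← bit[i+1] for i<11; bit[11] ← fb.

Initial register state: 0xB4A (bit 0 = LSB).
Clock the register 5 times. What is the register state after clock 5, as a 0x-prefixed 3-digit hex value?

0xE5A

reg_0 = 0xB4A
clock 1: out=0, reg = 0x5A5
clock 2: out=1, reg = 0x2D2
clock 3: out=0, reg = 0x969
clock 4: out=1, reg = 0xCB4
clock 5: out=0, reg = 0xE5A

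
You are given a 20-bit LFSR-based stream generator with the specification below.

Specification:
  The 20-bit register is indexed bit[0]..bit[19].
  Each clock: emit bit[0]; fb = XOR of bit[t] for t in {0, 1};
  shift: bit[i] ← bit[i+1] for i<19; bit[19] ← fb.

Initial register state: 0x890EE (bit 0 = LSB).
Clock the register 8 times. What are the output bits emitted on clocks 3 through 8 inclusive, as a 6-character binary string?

reg_0 = 0x890EE
clock 1: out=0, reg = 0xC4877
clock 2: out=1, reg = 0x6243B
clock 3: out=1, reg = 0x3121D
clock 4: out=1, reg = 0x9890E
clock 5: out=0, reg = 0xCC487
clock 6: out=1, reg = 0x66243
clock 7: out=1, reg = 0x33121
clock 8: out=1, reg = 0x99890

110111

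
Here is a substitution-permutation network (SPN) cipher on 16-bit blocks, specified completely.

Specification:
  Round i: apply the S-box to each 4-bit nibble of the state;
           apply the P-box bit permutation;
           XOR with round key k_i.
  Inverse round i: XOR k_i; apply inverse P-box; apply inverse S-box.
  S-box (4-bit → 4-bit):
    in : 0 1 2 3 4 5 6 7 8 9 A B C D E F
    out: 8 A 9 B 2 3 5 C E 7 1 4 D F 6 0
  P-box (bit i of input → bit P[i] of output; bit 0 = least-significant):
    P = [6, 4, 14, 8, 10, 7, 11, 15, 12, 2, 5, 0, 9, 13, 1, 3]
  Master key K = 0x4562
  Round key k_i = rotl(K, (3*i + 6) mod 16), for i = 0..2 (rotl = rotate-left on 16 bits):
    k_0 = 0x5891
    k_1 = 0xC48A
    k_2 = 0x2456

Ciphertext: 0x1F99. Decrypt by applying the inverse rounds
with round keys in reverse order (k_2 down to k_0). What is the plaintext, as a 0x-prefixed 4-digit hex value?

s_0 = ciphertext = 0x1F99
s_1 = InvRound(s_0, k_2) = 0xD3E2
s_2 = InvRound(s_1, k_1) = 0x26A2
s_3 = InvRound(s_2, k_0) = 0x9C6E

0x9C6E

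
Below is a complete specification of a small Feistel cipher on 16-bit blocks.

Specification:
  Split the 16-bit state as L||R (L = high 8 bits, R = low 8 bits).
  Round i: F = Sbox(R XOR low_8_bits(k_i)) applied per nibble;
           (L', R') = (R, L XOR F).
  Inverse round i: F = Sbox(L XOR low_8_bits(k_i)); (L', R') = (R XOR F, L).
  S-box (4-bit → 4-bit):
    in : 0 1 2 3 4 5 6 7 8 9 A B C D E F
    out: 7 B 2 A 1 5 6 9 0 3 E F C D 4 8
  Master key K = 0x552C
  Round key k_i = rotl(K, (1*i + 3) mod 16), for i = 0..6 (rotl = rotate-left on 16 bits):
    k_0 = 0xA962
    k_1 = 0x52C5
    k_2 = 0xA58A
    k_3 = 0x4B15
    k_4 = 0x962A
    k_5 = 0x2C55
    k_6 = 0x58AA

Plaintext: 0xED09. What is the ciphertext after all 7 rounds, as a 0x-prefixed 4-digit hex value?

0x5DE6

s_0 = plaintext = 0xED09
s_1 = Round(s_0, k_0) = 0x0982
s_2 = Round(s_1, k_1) = 0x8210
s_3 = Round(s_2, k_2) = 0x10BC
s_4 = Round(s_3, k_3) = 0xBCF3
s_5 = Round(s_4, k_4) = 0xF36F
s_6 = Round(s_5, k_5) = 0x6F5D
s_7 = Round(s_6, k_6) = 0x5DE6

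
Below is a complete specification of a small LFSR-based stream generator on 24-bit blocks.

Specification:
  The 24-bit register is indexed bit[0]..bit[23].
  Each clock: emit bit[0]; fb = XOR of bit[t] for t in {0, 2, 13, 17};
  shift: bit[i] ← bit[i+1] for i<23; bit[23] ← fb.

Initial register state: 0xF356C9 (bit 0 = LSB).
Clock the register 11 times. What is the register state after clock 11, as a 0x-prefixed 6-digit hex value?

0x131E6A

reg_0 = 0xF356C9
clock 1: out=1, reg = 0x79AB64
clock 2: out=0, reg = 0x3CD5B2
clock 3: out=0, reg = 0x1E6AD9
clock 4: out=1, reg = 0x8F356C
clock 5: out=0, reg = 0xC79AB6
clock 6: out=0, reg = 0x63CD5B
clock 7: out=1, reg = 0x31E6AD
clock 8: out=1, reg = 0x98F356
clock 9: out=0, reg = 0x4C79AB
clock 10: out=1, reg = 0x263CD5
clock 11: out=1, reg = 0x131E6A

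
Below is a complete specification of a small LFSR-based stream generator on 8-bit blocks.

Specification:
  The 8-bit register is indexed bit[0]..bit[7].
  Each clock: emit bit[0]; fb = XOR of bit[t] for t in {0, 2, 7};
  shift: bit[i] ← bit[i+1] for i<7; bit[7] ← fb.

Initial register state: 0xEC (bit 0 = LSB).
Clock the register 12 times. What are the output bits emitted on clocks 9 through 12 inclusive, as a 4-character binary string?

reg_0 = 0xEC
clock 1: out=0, reg = 0x76
clock 2: out=0, reg = 0xBB
clock 3: out=1, reg = 0x5D
clock 4: out=1, reg = 0x2E
clock 5: out=0, reg = 0x97
clock 6: out=1, reg = 0xCB
clock 7: out=1, reg = 0x65
clock 8: out=1, reg = 0x32
clock 9: out=0, reg = 0x19
clock 10: out=1, reg = 0x8C
clock 11: out=0, reg = 0x46
clock 12: out=0, reg = 0xA3

0100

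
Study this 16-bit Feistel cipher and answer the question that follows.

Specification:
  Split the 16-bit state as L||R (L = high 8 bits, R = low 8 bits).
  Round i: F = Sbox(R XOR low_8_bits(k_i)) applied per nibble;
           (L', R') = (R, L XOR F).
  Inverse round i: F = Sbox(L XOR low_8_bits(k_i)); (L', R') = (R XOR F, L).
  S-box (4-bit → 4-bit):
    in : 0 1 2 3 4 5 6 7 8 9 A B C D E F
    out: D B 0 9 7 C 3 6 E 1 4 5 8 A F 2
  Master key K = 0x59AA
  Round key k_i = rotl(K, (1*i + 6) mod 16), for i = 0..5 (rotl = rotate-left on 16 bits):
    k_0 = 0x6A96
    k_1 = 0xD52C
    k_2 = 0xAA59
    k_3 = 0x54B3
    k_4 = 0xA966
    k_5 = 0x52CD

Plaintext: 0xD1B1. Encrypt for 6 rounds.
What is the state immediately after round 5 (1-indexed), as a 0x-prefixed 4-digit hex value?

0x6B87

s_0 = plaintext = 0xD1B1
s_1 = Round(s_0, k_0) = 0xB1D7
s_2 = Round(s_1, k_1) = 0xD794
s_3 = Round(s_2, k_2) = 0x945D
s_4 = Round(s_3, k_3) = 0x5D6B
s_5 = Round(s_4, k_4) = 0x6B87
s_6 = Round(s_5, k_5) = 0x871F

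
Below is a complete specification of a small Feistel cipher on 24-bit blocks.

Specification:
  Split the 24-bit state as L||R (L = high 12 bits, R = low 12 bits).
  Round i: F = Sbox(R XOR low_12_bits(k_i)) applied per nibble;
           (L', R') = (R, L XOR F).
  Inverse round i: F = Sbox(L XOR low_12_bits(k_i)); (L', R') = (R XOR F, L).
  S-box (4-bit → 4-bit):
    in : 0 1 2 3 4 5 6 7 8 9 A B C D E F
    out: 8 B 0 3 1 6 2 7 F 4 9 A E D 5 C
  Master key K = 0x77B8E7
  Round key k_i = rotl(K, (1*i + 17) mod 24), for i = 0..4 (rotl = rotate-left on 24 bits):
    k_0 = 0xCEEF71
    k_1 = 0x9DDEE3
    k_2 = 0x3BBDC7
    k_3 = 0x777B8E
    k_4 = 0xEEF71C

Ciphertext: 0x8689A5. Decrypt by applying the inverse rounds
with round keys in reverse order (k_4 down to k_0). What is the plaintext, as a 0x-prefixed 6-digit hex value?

s_0 = ciphertext = 0x8689A5
s_1 = InvRound(s_0, k_4) = 0x5D4868
s_2 = InvRound(s_1, k_3) = 0xD015D4
s_3 = InvRound(s_2, k_2) = 0xD36D01
s_4 = InvRound(s_3, k_1) = 0xED7D36
s_5 = InvRound(s_4, k_0) = 0x6A4ED7

0x6A4ED7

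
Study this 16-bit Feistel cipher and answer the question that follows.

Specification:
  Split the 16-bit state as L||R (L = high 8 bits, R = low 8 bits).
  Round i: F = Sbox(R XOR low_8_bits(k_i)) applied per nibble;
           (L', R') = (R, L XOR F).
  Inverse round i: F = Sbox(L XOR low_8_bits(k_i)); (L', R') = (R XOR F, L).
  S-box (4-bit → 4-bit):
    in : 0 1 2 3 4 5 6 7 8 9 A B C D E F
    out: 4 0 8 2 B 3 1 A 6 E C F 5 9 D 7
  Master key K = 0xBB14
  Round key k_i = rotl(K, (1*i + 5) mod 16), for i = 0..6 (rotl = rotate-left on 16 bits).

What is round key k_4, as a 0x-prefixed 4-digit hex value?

0x2976

K = 0xBB14
k_0 = rotl(K, (1*0+5) mod 16) = rotl(K, 5) = 0x6297
k_1 = rotl(K, (1*1+5) mod 16) = rotl(K, 6) = 0xC52E
k_2 = rotl(K, (1*2+5) mod 16) = rotl(K, 7) = 0x8A5D
k_3 = rotl(K, (1*3+5) mod 16) = rotl(K, 8) = 0x14BB
k_4 = rotl(K, (1*4+5) mod 16) = rotl(K, 9) = 0x2976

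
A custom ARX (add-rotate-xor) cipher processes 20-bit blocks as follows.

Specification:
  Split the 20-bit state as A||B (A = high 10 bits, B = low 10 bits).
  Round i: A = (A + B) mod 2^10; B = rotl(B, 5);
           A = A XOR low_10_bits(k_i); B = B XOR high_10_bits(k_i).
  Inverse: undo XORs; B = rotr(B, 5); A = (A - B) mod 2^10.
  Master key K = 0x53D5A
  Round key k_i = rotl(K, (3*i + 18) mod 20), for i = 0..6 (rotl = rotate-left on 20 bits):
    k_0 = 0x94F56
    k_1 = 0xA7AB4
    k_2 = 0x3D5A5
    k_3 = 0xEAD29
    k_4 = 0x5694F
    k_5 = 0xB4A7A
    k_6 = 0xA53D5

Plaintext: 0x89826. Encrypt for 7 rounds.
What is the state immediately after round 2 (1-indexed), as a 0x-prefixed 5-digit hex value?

s_0 = plaintext = 0x89826
s_1 = Round(s_0, k_0) = 0x46A92
s_2 = Round(s_1, k_1) = 0x460CA
s_3 = Round(s_2, k_2) = 0x11DB3
s_4 = Round(s_3, k_3) = 0x34DC6
s_5 = Round(s_4, k_4) = 0xF5994
s_6 = Round(s_5, k_5) = 0xC405E
s_7 = Round(s_6, k_6) = 0x2ED56

0x460CA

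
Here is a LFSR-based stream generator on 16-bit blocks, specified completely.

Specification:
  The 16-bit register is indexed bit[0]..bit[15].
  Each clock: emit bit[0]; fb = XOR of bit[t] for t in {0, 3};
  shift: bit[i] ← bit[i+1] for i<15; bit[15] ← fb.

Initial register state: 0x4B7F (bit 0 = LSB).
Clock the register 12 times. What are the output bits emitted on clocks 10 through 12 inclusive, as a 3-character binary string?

reg_0 = 0x4B7F
clock 1: out=1, reg = 0x25BF
clock 2: out=1, reg = 0x12DF
clock 3: out=1, reg = 0x096F
clock 4: out=1, reg = 0x04B7
clock 5: out=1, reg = 0x825B
clock 6: out=1, reg = 0x412D
clock 7: out=1, reg = 0x2096
clock 8: out=0, reg = 0x104B
clock 9: out=1, reg = 0x0825
clock 10: out=1, reg = 0x8412
clock 11: out=0, reg = 0x4209
clock 12: out=1, reg = 0x2104

101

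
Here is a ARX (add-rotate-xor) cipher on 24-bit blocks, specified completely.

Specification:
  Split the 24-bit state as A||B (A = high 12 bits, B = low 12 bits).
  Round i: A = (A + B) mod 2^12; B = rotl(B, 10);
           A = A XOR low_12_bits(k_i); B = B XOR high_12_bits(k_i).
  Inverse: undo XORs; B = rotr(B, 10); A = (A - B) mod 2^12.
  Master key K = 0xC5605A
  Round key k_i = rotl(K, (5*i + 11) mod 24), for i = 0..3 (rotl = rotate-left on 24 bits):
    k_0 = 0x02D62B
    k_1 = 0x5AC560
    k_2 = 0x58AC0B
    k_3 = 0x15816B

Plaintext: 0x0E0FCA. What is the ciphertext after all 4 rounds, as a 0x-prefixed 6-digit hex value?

s_0 = plaintext = 0x0E0FCA
s_1 = Round(s_0, k_0) = 0x681BDF
s_2 = Round(s_1, k_1) = 0x700B5B
s_3 = Round(s_2, k_2) = 0xE50B5C
s_4 = Round(s_3, k_3) = 0x8C738F

0x8C738F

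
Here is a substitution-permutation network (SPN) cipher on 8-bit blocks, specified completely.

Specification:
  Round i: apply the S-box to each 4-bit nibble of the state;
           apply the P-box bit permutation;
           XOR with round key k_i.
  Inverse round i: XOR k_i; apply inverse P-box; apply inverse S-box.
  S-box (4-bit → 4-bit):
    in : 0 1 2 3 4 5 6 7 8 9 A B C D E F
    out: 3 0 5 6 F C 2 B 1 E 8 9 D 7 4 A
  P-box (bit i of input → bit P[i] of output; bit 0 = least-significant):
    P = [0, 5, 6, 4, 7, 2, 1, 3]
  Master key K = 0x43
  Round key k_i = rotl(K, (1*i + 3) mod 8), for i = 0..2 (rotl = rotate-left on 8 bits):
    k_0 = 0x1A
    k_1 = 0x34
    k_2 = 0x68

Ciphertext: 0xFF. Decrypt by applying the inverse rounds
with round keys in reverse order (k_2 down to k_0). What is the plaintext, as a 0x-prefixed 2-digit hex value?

s_0 = ciphertext = 0xFF
s_1 = InvRound(s_0, k_2) = 0xDB
s_2 = InvRound(s_1, k_1) = 0x4D
s_3 = InvRound(s_2, k_0) = 0x3C

0x3C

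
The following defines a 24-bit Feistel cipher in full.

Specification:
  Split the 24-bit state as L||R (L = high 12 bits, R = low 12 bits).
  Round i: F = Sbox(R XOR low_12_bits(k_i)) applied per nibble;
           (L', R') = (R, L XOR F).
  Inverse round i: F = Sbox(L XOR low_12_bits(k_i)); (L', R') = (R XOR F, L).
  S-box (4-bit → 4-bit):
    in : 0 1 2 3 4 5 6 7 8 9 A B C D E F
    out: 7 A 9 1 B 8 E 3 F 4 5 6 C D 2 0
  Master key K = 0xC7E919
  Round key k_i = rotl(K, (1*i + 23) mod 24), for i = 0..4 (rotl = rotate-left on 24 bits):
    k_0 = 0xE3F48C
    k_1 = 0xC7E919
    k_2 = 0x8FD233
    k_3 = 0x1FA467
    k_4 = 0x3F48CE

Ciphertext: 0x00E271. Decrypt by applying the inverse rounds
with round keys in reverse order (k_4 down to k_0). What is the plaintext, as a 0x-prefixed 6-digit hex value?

0xBCE128

s_0 = ciphertext = 0x00E271
s_1 = InvRound(s_0, k_4) = 0xDB600E
s_2 = InvRound(s_1, k_3) = 0x4D4DB6
s_3 = InvRound(s_2, k_2) = 0x3954D4
s_4 = InvRound(s_3, k_1) = 0x128395
s_5 = InvRound(s_4, k_0) = 0xBCE128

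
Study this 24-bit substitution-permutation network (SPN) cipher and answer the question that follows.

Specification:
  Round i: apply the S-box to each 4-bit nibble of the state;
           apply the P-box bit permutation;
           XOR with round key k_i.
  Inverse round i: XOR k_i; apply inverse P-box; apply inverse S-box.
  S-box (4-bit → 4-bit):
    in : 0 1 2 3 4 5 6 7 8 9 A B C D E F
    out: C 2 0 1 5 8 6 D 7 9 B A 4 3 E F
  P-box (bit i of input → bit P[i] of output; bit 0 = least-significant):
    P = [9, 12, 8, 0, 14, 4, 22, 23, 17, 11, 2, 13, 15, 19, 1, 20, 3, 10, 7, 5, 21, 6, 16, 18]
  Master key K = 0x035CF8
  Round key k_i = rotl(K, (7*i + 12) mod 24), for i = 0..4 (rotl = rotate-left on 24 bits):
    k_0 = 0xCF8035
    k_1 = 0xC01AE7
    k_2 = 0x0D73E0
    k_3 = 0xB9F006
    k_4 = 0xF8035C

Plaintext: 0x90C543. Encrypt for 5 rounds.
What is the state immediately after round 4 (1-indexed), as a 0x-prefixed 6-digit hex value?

s_0 = plaintext = 0x90C543
s_1 = Round(s_0, k_0) = 0xABE297
s_2 = Round(s_1, k_1) = 0x7C5D84
s_3 = Round(s_2, k_2) = 0x7A3870
s_4 = Round(s_3, k_3) = 0x5E3D2B
s_5 = Round(s_4, k_4) = 0xFE9FFD

0x5E3D2B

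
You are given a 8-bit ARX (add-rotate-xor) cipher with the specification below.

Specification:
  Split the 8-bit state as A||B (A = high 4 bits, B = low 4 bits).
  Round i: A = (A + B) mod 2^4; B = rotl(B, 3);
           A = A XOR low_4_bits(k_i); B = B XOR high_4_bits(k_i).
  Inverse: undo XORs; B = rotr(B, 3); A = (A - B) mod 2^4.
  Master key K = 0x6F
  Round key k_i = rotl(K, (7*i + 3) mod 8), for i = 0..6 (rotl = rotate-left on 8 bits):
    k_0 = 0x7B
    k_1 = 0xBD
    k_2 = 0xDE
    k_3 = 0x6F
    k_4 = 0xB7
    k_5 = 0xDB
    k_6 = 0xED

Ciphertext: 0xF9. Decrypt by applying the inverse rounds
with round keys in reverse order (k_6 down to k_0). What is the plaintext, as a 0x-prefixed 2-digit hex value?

0x83

s_0 = ciphertext = 0xF9
s_1 = InvRound(s_0, k_6) = 0x4E
s_2 = InvRound(s_1, k_5) = 0x96
s_3 = InvRound(s_2, k_4) = 0x3B
s_4 = InvRound(s_3, k_3) = 0x1B
s_5 = InvRound(s_4, k_2) = 0x3C
s_6 = InvRound(s_5, k_1) = 0x0E
s_7 = InvRound(s_6, k_0) = 0x83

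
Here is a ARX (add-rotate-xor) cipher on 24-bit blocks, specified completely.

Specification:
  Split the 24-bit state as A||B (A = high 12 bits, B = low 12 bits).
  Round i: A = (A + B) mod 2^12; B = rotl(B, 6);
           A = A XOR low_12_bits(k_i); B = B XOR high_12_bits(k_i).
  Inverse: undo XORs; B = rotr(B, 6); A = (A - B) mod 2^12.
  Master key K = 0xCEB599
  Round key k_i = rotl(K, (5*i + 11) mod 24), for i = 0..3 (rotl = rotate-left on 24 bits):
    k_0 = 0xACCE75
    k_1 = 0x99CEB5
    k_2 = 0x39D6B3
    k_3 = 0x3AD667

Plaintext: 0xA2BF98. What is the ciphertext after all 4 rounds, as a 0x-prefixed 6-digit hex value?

0x42F1CC

s_0 = plaintext = 0xA2BF98
s_1 = Round(s_0, k_0) = 0x7B6CF2
s_2 = Round(s_1, k_1) = 0xA1D52F
s_3 = Round(s_2, k_2) = 0x9FF849
s_4 = Round(s_3, k_3) = 0x42F1CC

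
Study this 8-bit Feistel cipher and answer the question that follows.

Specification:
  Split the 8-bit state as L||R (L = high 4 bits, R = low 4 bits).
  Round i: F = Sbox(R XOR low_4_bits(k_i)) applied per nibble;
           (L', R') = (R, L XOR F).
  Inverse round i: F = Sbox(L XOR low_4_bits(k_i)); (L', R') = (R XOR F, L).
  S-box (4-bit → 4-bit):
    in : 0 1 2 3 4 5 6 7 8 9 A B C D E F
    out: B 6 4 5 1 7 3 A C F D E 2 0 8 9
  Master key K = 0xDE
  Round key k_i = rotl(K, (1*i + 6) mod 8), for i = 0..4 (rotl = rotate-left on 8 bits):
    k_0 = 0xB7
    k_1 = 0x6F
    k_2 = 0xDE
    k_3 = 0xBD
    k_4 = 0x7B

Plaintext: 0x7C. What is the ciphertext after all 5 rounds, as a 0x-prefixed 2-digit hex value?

s_0 = plaintext = 0x7C
s_1 = Round(s_0, k_0) = 0xC9
s_2 = Round(s_1, k_1) = 0x9F
s_3 = Round(s_2, k_2) = 0xFF
s_4 = Round(s_3, k_3) = 0xFB
s_5 = Round(s_4, k_4) = 0xB4

0xB4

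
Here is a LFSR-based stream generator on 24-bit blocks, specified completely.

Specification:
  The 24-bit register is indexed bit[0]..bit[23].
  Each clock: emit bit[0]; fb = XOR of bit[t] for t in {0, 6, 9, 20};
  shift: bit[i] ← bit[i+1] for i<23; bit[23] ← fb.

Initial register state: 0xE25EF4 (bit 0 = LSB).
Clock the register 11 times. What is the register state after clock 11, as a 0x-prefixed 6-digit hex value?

0x49DC4B

reg_0 = 0xE25EF4
clock 1: out=0, reg = 0x712F7A
clock 2: out=0, reg = 0xB897BD
clock 3: out=1, reg = 0xDC4BDE
clock 4: out=0, reg = 0xEE25EF
clock 5: out=1, reg = 0x7712F7
clock 6: out=1, reg = 0x3B897B
clock 7: out=1, reg = 0x9DC4BD
clock 8: out=1, reg = 0x4EE25E
clock 9: out=0, reg = 0x27712F
clock 10: out=1, reg = 0x93B897
clock 11: out=1, reg = 0x49DC4B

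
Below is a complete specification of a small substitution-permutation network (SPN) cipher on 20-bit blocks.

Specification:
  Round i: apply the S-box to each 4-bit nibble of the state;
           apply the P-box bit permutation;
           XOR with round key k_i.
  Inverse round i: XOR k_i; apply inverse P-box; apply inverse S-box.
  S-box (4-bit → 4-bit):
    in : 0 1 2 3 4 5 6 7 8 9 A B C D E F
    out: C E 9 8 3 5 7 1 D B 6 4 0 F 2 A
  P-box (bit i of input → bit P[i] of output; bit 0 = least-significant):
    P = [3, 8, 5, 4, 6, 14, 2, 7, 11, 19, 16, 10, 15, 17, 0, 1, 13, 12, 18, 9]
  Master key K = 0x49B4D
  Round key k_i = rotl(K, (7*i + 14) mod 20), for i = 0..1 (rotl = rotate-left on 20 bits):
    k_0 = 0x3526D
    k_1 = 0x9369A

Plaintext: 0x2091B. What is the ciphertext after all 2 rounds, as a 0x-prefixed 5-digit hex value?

s_0 = plaintext = 0x2091B
s_1 = Round(s_0, k_0) = 0xB3CCA
s_2 = Round(s_1, k_1) = 0xD37B8

0xD37B8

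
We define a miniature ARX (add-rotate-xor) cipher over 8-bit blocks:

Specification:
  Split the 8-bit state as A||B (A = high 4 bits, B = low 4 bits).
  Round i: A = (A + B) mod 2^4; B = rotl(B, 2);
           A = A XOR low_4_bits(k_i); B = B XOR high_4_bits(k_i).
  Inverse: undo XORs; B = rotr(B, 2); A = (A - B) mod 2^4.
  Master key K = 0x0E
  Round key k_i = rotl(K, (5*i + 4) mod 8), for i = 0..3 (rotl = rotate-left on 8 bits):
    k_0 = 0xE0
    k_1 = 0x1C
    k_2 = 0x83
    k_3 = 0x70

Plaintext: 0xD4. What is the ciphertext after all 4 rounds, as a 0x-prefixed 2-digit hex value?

0xCB

s_0 = plaintext = 0xD4
s_1 = Round(s_0, k_0) = 0x1F
s_2 = Round(s_1, k_1) = 0xCE
s_3 = Round(s_2, k_2) = 0x93
s_4 = Round(s_3, k_3) = 0xCB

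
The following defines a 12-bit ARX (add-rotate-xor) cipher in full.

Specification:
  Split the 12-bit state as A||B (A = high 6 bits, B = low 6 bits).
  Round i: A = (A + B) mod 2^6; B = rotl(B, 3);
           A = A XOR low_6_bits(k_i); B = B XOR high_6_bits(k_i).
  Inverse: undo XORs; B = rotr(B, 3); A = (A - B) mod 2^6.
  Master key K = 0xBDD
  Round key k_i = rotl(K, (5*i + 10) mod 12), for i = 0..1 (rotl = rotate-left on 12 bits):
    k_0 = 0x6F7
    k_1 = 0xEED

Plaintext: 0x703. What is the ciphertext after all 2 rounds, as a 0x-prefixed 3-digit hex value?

0x1A3

s_0 = plaintext = 0x703
s_1 = Round(s_0, k_0) = 0xA03
s_2 = Round(s_1, k_1) = 0x1A3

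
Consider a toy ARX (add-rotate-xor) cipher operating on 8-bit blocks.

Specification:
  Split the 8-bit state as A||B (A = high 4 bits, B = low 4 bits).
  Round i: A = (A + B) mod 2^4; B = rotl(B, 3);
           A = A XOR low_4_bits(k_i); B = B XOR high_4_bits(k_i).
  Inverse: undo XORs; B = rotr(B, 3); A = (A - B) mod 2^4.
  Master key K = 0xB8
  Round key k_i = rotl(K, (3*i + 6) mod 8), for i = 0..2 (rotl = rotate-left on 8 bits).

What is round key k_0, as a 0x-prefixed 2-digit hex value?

K = 0xB8
k_0 = rotl(K, (3*0+6) mod 8) = rotl(K, 6) = 0x2E

0x2E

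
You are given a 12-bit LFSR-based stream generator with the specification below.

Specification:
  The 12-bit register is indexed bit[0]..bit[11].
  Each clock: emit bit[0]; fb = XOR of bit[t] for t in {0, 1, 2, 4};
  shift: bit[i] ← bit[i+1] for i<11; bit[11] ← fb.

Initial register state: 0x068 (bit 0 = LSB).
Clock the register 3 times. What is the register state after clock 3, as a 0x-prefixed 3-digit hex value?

0x00D

reg_0 = 0x068
clock 1: out=0, reg = 0x034
clock 2: out=0, reg = 0x01A
clock 3: out=0, reg = 0x00D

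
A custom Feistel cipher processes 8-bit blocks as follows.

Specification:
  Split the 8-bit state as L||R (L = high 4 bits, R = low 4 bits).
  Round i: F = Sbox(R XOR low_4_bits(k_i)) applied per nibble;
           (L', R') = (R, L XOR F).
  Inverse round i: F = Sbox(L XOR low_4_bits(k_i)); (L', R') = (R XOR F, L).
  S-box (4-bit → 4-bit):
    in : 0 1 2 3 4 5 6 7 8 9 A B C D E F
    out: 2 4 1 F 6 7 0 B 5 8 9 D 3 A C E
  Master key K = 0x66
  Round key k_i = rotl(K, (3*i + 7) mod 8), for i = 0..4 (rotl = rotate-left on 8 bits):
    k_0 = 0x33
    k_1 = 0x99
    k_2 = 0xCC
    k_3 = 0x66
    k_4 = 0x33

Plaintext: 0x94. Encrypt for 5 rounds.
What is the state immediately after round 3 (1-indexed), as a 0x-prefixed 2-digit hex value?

0x95

s_0 = plaintext = 0x94
s_1 = Round(s_0, k_0) = 0x42
s_2 = Round(s_1, k_1) = 0x29
s_3 = Round(s_2, k_2) = 0x95
s_4 = Round(s_3, k_3) = 0x56
s_5 = Round(s_4, k_4) = 0x62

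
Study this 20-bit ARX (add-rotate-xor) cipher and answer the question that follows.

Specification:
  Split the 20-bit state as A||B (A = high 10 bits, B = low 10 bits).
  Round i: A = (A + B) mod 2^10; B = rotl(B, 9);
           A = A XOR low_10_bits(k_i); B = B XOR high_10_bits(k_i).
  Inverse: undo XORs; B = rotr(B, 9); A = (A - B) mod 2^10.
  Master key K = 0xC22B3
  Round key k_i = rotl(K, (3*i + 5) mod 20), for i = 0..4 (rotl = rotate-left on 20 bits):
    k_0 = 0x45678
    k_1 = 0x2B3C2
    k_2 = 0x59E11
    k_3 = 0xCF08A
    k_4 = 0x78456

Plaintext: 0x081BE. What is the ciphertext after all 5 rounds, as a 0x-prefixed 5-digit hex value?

0x44BAF

s_0 = plaintext = 0x081BE
s_1 = Round(s_0, k_0) = 0xE99CA
s_2 = Round(s_1, k_1) = 0xAC849
s_3 = Round(s_2, k_2) = 0x3AB43
s_4 = Round(s_3, k_3) = 0x29C9D
s_5 = Round(s_4, k_4) = 0x44BAF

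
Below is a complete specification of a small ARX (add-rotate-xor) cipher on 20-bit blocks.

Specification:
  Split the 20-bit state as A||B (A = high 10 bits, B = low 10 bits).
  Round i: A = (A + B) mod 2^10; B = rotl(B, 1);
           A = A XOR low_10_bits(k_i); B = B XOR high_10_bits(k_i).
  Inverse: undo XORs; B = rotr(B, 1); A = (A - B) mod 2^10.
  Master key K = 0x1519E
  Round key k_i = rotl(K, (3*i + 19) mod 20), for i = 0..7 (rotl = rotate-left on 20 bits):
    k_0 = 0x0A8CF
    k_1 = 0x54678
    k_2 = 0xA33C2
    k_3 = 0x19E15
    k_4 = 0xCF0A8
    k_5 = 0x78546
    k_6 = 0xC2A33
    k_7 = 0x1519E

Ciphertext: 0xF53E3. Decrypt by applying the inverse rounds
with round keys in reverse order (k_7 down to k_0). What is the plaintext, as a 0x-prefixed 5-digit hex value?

s_0 = ciphertext = 0xF53E3
s_1 = InvRound(s_0, k_7) = 0x9BFDB
s_2 = InvRound(s_1, k_6) = 0x7D268
s_3 = InvRound(s_2, k_5) = 0x3BBC4
s_4 = InvRound(s_3, k_4) = 0xF287C
s_5 = InvRound(s_4, k_3) = 0xF4A0D
s_6 = InvRound(s_5, k_2) = 0x74240
s_7 = InvRound(s_6, k_1) = 0x08388
s_8 = InvRound(s_7, k_0) = 0xC79D1

0xC79D1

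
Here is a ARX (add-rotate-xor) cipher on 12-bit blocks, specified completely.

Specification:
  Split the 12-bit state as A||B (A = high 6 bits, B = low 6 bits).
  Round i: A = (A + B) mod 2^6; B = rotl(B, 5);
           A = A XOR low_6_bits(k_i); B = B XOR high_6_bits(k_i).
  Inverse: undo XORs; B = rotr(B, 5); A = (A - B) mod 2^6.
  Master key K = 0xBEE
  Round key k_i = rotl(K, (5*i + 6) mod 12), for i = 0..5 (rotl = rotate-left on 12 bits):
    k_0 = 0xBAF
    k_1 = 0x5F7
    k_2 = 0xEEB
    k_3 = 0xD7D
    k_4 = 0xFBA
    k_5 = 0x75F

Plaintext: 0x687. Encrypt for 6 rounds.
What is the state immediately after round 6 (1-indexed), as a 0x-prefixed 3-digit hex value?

0x247

s_0 = plaintext = 0x687
s_1 = Round(s_0, k_0) = 0x38D
s_2 = Round(s_1, k_1) = 0xB31
s_3 = Round(s_2, k_2) = 0xD83
s_4 = Round(s_3, k_3) = 0x114
s_5 = Round(s_4, k_4) = 0x8B4
s_6 = Round(s_5, k_5) = 0x247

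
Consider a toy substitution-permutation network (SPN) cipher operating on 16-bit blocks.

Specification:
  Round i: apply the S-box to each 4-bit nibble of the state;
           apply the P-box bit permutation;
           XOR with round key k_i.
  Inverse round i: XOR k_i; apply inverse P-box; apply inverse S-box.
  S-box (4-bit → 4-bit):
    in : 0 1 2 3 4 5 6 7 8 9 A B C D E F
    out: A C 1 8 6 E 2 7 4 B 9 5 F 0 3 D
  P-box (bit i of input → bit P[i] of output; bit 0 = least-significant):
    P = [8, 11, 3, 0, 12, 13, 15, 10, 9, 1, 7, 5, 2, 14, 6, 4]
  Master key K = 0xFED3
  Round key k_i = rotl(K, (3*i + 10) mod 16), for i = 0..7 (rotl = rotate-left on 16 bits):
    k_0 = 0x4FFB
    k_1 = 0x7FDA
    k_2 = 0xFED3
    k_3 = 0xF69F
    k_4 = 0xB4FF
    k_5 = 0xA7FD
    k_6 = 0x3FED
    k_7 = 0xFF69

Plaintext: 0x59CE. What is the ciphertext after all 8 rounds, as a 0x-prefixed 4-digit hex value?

s_0 = plaintext = 0x59CE
s_1 = Round(s_0, k_0) = 0xB089
s_2 = Round(s_1, k_1) = 0xF6BD
s_3 = Round(s_2, k_2) = 0x6E85
s_4 = Round(s_3, k_3) = 0x3C94
s_5 = Round(s_4, k_4) = 0x8A45
s_6 = Round(s_5, k_5) = 0x0D94
s_7 = Round(s_6, k_6) = 0x43F5
s_8 = Round(s_7, k_7) = 0x2300

0x2300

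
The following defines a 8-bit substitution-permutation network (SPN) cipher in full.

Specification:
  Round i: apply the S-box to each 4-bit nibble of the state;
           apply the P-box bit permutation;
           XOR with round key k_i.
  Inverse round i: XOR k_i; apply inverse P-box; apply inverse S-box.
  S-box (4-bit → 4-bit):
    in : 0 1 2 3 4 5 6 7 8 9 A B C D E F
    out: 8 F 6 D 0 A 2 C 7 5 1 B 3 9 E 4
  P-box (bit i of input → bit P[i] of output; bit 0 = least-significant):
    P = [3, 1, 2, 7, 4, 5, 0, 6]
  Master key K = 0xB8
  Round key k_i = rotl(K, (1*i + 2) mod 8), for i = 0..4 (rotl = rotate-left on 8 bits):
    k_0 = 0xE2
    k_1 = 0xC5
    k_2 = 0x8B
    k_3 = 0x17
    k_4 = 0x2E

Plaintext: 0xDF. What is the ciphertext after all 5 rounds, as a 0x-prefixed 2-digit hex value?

s_0 = plaintext = 0xDF
s_1 = Round(s_0, k_0) = 0xB6
s_2 = Round(s_1, k_1) = 0xB7
s_3 = Round(s_2, k_2) = 0x7F
s_4 = Round(s_3, k_3) = 0x52
s_5 = Round(s_4, k_4) = 0x48

0x48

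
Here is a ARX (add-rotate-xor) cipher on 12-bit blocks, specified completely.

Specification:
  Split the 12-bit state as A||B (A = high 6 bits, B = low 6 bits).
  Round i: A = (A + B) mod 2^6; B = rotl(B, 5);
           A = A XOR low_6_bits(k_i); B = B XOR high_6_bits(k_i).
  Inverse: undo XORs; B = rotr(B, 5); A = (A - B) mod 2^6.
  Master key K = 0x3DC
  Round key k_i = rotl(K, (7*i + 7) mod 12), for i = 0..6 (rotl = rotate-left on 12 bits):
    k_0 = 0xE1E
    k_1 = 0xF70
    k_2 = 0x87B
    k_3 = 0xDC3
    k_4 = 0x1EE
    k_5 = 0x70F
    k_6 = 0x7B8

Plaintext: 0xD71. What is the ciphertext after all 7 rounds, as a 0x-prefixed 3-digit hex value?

s_0 = plaintext = 0xD71
s_1 = Round(s_0, k_0) = 0xE00
s_2 = Round(s_1, k_1) = 0x23D
s_3 = Round(s_2, k_2) = 0xF9F
s_4 = Round(s_3, k_3) = 0x798
s_5 = Round(s_4, k_4) = 0x60B
s_6 = Round(s_5, k_5) = 0xB39
s_7 = Round(s_6, k_6) = 0x762

0x762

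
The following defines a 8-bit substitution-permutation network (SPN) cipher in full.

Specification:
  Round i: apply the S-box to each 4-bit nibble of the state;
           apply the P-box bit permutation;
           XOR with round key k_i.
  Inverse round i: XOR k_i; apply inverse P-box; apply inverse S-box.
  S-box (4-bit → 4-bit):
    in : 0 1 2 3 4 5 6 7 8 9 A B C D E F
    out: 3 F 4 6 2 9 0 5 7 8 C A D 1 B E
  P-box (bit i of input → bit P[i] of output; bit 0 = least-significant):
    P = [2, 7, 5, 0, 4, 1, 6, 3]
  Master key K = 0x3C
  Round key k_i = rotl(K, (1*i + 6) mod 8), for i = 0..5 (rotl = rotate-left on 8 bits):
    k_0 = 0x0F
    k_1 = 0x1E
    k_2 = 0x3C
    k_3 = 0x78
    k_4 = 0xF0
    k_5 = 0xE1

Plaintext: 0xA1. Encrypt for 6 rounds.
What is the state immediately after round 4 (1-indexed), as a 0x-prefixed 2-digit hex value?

s_0 = plaintext = 0xA1
s_1 = Round(s_0, k_0) = 0xE2
s_2 = Round(s_1, k_1) = 0x24
s_3 = Round(s_2, k_2) = 0xFC
s_4 = Round(s_3, k_3) = 0x17
s_5 = Round(s_4, k_4) = 0x8E
s_6 = Round(s_5, k_5) = 0x36

0x17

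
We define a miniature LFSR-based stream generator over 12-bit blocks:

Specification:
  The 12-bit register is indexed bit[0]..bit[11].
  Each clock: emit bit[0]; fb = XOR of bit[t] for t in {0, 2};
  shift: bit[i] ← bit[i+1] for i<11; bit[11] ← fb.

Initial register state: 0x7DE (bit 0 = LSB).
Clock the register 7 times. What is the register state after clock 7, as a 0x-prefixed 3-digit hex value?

0x52F

reg_0 = 0x7DE
clock 1: out=0, reg = 0xBEF
clock 2: out=1, reg = 0x5F7
clock 3: out=1, reg = 0x2FB
clock 4: out=1, reg = 0x97D
clock 5: out=1, reg = 0x4BE
clock 6: out=0, reg = 0xA5F
clock 7: out=1, reg = 0x52F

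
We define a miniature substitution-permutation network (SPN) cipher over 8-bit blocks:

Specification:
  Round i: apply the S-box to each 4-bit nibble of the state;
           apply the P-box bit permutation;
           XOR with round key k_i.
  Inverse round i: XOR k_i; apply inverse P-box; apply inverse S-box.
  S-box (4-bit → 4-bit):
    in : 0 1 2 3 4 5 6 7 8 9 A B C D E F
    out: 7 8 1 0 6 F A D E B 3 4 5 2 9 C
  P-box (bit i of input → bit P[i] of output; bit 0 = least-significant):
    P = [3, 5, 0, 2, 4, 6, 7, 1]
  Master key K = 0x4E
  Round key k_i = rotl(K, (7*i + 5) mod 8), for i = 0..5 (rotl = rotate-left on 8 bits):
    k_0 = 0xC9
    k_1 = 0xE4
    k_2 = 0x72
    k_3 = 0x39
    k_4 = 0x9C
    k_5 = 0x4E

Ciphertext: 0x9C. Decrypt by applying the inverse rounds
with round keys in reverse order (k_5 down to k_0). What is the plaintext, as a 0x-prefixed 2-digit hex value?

0x8B

s_0 = ciphertext = 0x9C
s_1 = InvRound(s_0, k_5) = 0x53
s_2 = InvRound(s_1, k_4) = 0x87
s_3 = InvRound(s_2, k_3) = 0x79
s_4 = InvRound(s_3, k_2) = 0x1C
s_5 = InvRound(s_4, k_1) = 0x0A
s_6 = InvRound(s_5, k_0) = 0x8B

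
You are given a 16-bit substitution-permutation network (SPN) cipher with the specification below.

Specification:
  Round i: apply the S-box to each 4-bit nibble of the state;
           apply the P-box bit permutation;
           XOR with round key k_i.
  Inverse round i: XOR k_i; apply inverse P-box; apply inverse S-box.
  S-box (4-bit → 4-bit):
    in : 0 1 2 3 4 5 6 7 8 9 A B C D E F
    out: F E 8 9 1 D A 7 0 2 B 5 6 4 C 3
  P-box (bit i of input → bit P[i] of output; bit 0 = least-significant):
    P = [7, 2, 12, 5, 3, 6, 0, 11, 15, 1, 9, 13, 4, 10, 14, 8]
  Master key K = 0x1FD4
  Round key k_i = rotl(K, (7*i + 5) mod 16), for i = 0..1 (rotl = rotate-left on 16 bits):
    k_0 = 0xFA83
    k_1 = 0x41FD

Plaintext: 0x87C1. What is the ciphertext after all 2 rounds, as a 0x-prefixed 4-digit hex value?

s_0 = plaintext = 0x87C1
s_1 = Round(s_0, k_0) = 0x68E4
s_2 = Round(s_1, k_1) = 0x4C7C

0x4C7C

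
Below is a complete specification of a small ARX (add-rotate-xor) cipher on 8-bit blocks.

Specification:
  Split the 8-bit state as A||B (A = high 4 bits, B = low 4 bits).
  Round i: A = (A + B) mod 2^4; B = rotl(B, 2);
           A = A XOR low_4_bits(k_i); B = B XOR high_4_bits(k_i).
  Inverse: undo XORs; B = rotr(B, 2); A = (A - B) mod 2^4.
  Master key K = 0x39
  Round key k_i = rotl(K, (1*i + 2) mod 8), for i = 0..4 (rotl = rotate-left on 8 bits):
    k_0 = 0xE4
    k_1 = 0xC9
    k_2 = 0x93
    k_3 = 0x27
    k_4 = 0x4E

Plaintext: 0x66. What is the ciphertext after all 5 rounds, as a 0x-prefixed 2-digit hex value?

s_0 = plaintext = 0x66
s_1 = Round(s_0, k_0) = 0x87
s_2 = Round(s_1, k_1) = 0x61
s_3 = Round(s_2, k_2) = 0x4D
s_4 = Round(s_3, k_3) = 0x65
s_5 = Round(s_4, k_4) = 0x51

0x51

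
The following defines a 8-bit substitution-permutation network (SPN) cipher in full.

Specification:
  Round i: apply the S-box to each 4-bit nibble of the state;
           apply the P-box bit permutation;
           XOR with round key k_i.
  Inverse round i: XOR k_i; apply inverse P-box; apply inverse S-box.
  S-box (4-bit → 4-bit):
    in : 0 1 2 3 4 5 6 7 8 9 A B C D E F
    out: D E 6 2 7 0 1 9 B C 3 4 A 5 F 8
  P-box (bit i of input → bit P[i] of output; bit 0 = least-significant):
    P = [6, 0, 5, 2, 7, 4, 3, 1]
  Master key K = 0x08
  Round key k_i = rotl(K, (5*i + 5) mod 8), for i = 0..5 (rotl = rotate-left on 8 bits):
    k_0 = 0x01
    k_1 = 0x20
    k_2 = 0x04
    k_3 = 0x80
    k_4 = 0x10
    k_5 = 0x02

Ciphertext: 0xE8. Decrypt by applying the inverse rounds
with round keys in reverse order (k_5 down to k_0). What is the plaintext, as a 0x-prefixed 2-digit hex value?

0x49

s_0 = ciphertext = 0xE8
s_1 = InvRound(s_0, k_5) = 0x0D
s_2 = InvRound(s_1, k_4) = 0x2C
s_3 = InvRound(s_2, k_3) = 0xD9
s_4 = InvRound(s_3, k_2) = 0x48
s_5 = InvRound(s_4, k_1) = 0xBD
s_6 = InvRound(s_5, k_0) = 0x49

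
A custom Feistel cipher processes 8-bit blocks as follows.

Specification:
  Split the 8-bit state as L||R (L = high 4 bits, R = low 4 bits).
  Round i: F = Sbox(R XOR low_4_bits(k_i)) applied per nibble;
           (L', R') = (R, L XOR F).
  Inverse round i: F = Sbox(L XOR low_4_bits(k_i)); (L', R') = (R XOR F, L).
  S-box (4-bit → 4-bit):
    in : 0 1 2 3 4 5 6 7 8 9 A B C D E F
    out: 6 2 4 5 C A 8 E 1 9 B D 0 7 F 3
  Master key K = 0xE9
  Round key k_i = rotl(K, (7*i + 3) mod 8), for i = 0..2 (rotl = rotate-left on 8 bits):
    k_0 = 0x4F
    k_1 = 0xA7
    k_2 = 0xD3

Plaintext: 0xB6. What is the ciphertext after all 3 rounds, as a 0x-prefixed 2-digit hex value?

s_0 = plaintext = 0xB6
s_1 = Round(s_0, k_0) = 0x62
s_2 = Round(s_1, k_1) = 0x2C
s_3 = Round(s_2, k_2) = 0xC1

0xC1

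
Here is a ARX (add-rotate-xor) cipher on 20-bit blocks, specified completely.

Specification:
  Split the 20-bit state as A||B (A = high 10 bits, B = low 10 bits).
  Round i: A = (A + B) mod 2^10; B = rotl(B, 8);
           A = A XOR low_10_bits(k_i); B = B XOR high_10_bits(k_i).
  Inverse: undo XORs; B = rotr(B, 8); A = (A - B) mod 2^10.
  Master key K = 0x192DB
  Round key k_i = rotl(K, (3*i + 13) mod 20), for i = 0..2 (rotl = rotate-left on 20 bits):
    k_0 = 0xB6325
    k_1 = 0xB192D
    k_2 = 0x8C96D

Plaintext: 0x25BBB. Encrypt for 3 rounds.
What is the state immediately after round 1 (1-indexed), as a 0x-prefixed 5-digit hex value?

s_0 = plaintext = 0x25BBB
s_1 = Round(s_0, k_0) = 0xDD136
s_2 = Round(s_1, k_1) = 0x61C8B
s_3 = Round(s_2, k_2) = 0xDFD10

0xDD136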